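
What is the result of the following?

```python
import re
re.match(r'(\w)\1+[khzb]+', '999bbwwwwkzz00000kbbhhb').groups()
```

('9',)

The backreference `\1` re-matches whatever the first group consumed, character for character.
`re.match` won't scan ahead — the pattern has to work from the very first character.
The match spans [0:5] → '999bb'.
Captured: group 1 = '9'.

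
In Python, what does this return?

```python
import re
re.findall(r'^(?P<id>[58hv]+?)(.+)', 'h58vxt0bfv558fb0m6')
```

[('h', '58vxt0bfv558fb0m6')]

This matches anchored at the start of the string; then one or more of one of [58hv] (lazy) (captured as 'id'); then one or more of any character (captured).
Lazy quantifiers expand one character at a time until the remainder of the pattern can match.
Walking the string: at [0:18] match 'h58vxt0bfv558fb0m6', groups = ('h', '58vxt0bfv558fb0m6').
Multiple groups make `findall` return tuples — one 2-tuple for the one match.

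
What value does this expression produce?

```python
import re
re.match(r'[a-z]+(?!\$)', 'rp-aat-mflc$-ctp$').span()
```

`re.match` won't scan ahead — the pattern has to work from the very first character.
The match spans [0:2] → 'rp'.

(0, 2)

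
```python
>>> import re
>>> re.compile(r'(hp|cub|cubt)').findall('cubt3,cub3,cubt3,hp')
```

['cub', 'cub', 'cub', 'hp']

Alternation tries branches left to right and keeps the first one that lets the overall match succeed at that position.
One capturing group, so `findall` returns just the captured substring from each match — 4 in all.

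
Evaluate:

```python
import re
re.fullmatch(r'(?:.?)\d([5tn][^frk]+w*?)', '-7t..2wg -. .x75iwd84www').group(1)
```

't..2wg -. .x75iwd84www'

Pattern: optionally any character (non-capturing group); then a digit; then one of [5tn], then one or more of any character except [frk], then zero or more of the literal 'w' (lazy) (captured).
For `fullmatch`, every character of the input must be accounted for by the pattern.
The match spans [0:24] → '-7t..2wg -. .x75iwd84www'.
Captured: group 1 = 't..2wg -. .x75iwd84www'.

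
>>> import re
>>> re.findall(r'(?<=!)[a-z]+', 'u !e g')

Lookahead/lookbehind check context without consuming it, so the matched span excludes the asserted characters.
Scanning left to right: at [3:4] → 'e'.
Since nothing is captured, `findall` lists the 1 matched substring directly.

['e']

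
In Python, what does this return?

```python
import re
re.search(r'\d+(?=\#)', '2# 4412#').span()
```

The positive lookaround only admits positions where the adjacent text matches; those characters stay outside the span.
The match spans [0:1] → '2'.

(0, 1)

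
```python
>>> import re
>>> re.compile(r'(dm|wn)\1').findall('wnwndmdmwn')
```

['wn', 'dm']

The backreference `\1` re-matches whatever the first group consumed, character for character.
Matches: at [0:4] match 'wnwn', group 1 = 'wn'; at [4:8] match 'dmdm', group 1 = 'dm'.
Because there's exactly one group, `findall` drops the full match and keeps group 1 from each hit.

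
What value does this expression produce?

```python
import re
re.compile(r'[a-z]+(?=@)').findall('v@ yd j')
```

The lookaround is zero-width — it requires the adjacent text to match without consuming it, so the asserted text isn't part of the match.
Walking the string: at [0:1] → 'v'.
No capturing groups, so `findall` returns the 1 full match string.

['v']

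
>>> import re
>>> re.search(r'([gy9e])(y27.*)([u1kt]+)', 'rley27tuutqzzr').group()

This matches one of [gy9e] (captured); then the literal 'y27', then zero or more of any character (captured); then one or more of one of [u1kt] (captured).
`re.search` tries every starting position until one works.
The match spans [2:10] → 'ey27tuut'.
Captured: group 1 = 'e', group 2 = 'y27tuu', group 3 = 't'.

'ey27tuut'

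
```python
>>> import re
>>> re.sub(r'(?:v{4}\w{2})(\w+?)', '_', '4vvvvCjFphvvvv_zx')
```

'4_ph_'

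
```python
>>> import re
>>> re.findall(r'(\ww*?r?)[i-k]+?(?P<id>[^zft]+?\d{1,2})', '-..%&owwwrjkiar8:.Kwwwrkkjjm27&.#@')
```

[('owwwr', 'kiar8'), ('Kwwwr', 'kjjm27')]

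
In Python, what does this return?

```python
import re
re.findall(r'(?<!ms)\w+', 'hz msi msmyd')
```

The negative lookahead/lookbehind blocks any match where the forbidden context is present.
`findall` yields the raw match text (3 of them) because the pattern has no groups.

['hz', 'msi', 'msmyd']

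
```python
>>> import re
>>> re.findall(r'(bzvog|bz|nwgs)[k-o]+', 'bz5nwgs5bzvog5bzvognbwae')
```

['bzvog']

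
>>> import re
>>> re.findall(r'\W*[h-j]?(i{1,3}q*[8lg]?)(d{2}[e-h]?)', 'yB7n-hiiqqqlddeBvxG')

[('iiqqql', 'dde')]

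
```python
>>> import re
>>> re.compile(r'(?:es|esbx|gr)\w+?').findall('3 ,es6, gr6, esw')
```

['es6', 'gr6', 'esw']

Scanning left to right: at [3:6] → 'es6'; at [8:11] → 'gr6'; at [13:16] → 'esw'.
With no groups in the pattern, `findall` gives back each whole match — 3 here.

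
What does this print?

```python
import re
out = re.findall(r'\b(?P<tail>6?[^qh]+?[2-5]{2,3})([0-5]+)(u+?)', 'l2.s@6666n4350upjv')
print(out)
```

3 groups means the one result is a tuple of 3 captured strings — 1 here.

[('l2.s@6666n435', '0', 'u')]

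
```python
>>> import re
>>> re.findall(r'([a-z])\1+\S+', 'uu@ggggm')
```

['u']

The backreference `\1` re-matches whatever the first group consumed, character for character.
Scanning left to right: at [0:8] match 'uu@ggggm', group 1 = 'u'.
`findall` collects group 1 from the one match (1 total).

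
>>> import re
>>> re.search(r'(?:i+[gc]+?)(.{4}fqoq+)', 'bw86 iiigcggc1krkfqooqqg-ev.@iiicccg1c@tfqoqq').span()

The pattern matches one or more of a literal 'i', then one or more of one of [gc] (lazy) (non-capturing group); then exactly 4 of any character, then the literal 'fqo', then one or more of the literal 'q' (captured).
Unlike `match`, `search` isn't anchored — it looks for the pattern anywhere in the string.
The match spans [29:45] → 'iiicccg1c@tfqoqq'.
Captured: group 1 = '1c@tfqoqq'.

(29, 45)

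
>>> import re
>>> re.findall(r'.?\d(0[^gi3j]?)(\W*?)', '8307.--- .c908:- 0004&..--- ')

[('07', ''), ('08', ''), ('00', '')]

This matches optionally any character, then a digit; then the literal '0', then optionally any character except [gi3j] (captured); then zero or more of a non-word character (lazy) (captured).
A non-greedy quantifier consumes as few characters as it can — just enough that the remainder of the pattern still matches from where it stops; whatever follows it matches normally.
Walking the string: at [0:4] match '8307', groups = ('07', ''); at [10:14] match 'c908', groups = ('08', ''); at [16:20] match ' 000', groups = ('00', '').
With 2 capturing groups, `findall` returns a 2-tuple per match.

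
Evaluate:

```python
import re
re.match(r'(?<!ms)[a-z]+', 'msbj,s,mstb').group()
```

The negative lookahead/lookbehind blocks any match where the forbidden context is present.
With `match`, the pattern is implicitly anchored at the beginning.
The match spans [0:4] → 'msbj'.

'msbj'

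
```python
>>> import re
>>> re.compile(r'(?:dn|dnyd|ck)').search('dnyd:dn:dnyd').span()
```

(0, 2)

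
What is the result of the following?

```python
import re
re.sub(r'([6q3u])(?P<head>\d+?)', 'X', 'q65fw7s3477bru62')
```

'X5fw7sX77brX2'

The `?` after the quantifier makes it lazy — it takes as little as possible before letting the rest of the pattern try.
Each match is replaced by 'X'.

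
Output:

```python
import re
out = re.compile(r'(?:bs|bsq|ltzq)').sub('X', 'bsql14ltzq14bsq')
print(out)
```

Xql14X14Xq

Branches in `(...|...)` are attempted left-to-right; the first branch that allows the whole pattern to succeed is taken.
Matches: at [0:2] → 'bs'; at [6:10] → 'ltzq'; at [12:14] → 'bs'.
Every occurrence is swapped for 'X'.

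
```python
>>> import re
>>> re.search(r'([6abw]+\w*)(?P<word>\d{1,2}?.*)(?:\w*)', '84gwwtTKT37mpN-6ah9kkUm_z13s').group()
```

'wwtTKT37mpN-6ah9kkUm_z13s'

The match spans [3:28] → 'wwtTKT37mpN-6ah9kkUm_z13s'.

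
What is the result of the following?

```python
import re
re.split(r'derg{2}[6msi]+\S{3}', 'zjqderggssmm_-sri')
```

['zjq', 'ri']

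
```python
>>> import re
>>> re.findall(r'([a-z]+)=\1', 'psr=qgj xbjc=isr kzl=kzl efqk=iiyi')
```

['kzl']

`\1` is not a pattern — it's the concrete string captured by group 1, re-applied verbatim.
Walking the string: at [17:24] match 'kzl=kzl', group 1 = 'kzl'.
With a single group, `findall` returns only what that group captured — 1 item.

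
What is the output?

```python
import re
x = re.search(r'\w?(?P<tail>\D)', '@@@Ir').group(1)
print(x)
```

The match spans [0:1] → '@'.
Captured: group 1 = '@'.

@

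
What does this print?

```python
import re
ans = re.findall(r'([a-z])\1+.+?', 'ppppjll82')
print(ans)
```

['p', 'l']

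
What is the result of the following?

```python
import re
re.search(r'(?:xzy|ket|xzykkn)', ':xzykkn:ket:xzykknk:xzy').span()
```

Alternation isn't longest-match — the leftmost alternative that fits at this position is chosen.
Unlike `match`, `search` isn't anchored — it looks for the pattern anywhere in the string.
The match spans [1:4] → 'xzy'.

(1, 4)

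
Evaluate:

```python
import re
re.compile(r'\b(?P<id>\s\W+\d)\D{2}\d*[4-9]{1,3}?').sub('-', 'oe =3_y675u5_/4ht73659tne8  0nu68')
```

'oe-u5_/4ht73659tne8-'

This matches a word boundary (`\b`, zero-width); then whitespace, then one or more of a non-word character, then a digit (captured as 'id'); then exactly 2 of a non-digit, then zero or more of a digit, then 1 to 3 of a character in [4-9] (lazy).
Each match is replaced by '-'.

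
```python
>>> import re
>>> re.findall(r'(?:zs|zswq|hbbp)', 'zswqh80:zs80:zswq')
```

Alternation tries branches left to right and keeps the first one that lets the overall match succeed at that position.
Matches: at [0:2] → 'zs'; at [8:10] → 'zs'; at [13:15] → 'zs'.
With no groups in the pattern, `findall` gives back each whole match — 3 here.

['zs', 'zs', 'zs']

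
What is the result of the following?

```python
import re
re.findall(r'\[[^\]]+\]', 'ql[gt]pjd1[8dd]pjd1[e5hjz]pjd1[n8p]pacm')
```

Scanning left to right: at [2:6] → '[gt]'; at [10:15] → '[8dd]'; at [19:26] → '[e5hjz]'; at [30:35] → '[n8p]'.
`findall` yields the raw match text (4 of them) because the pattern has no groups.

['[gt]', '[8dd]', '[e5hjz]', '[n8p]']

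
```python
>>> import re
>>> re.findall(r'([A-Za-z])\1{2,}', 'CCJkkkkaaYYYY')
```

['k', 'Y']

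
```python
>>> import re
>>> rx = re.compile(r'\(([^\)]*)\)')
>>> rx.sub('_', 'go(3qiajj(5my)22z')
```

'go_22z'

Every occurrence is swapped for '_'.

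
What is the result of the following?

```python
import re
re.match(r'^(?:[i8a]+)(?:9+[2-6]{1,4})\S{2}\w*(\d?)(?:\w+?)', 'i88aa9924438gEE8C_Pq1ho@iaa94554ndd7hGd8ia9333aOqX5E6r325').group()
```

'i88aa9924438gEE8C_Pq1ho'

This matches anchored at the start of the string; then one or more of one of [i8a] (non-capturing group); then one or more of the literal '9', then 1 to 4 of a character in [2-6] (non-capturing group); then exactly 2 of a non-whitespace character, then zero or more of a word character; then optionally a digit (captured); then one or more of a word character (lazy) (non-capturing group).
`match` is anchored at position 0; if the pattern doesn't fit there, it returns None.
The match spans [0:23] → 'i88aa9924438gEE8C_Pq1ho'.
Captured: group 1 = ''.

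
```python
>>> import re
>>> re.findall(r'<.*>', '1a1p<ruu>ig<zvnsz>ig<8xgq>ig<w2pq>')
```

Scanning left to right: at [4:34] → '<ruu>ig<zvnsz>ig<8xgq>ig<w2pq>'.
`findall` yields the raw match text (1 of them) because the pattern has no groups.

['<ruu>ig<zvnsz>ig<8xgq>ig<w2pq>']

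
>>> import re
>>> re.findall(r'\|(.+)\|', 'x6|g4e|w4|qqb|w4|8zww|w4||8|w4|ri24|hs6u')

['g4e|w4|qqb|w4|8zww|w4||8|w4|ri24']

One capturing group, so `findall` returns just the captured substring from the one match — 1 in all.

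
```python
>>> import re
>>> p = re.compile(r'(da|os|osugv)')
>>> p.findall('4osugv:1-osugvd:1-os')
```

Alternation tries branches left to right and keeps the first one that lets the overall match succeed at that position.
Matches: at [1:3] match 'os', group 1 = 'os'; at [9:11] match 'os', group 1 = 'os'; at [18:20] match 'os', group 1 = 'os'.
With a single group, `findall` returns only what that group captured — 3 items.

['os', 'os', 'os']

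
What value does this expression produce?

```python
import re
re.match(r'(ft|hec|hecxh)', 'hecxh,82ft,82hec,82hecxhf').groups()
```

Alternation isn't longest-match — the leftmost alternative that fits at this position is chosen.
`re.match` won't scan ahead — the pattern has to work from the very first character.
The match spans [0:3] → 'hec'.
Captured: group 1 = 'hec'.

('hec',)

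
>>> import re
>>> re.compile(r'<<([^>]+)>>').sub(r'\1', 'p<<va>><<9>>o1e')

Each match is replaced using the text its own group 1 captured.

'pva9o1e'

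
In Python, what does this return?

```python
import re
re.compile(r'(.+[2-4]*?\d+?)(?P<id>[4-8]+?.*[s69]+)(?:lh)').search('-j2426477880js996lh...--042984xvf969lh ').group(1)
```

'-j2426477880js996lh...--042984xvf9'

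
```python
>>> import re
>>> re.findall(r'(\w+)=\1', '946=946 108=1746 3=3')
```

['946', '3']

After group 1 captures some text, `\1` only succeeds where that same text appears again.
`findall` collects group 1 from each match (2 total).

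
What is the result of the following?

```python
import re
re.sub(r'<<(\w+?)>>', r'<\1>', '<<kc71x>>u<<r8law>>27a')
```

Matches: at [0:9] → '<<kc71x>>'; at [10:19] → '<<r8law>>'.
The replacement refers to a captured group, so each match is rewritten using its own captured text.

'<kc71x>u<r8law>27a'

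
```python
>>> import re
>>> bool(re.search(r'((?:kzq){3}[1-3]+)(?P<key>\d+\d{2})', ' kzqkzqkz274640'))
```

False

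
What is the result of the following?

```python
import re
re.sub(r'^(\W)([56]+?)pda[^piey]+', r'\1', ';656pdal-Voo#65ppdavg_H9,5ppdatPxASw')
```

';ppdavg_H9,5ppdatPxASw'

The pattern matches anchored at the start of the string; then a non-word character (captured); then one or more of one of [56] (lazy) (captured); then the literal 'pda', then one or more of any character except [piey].
Matches: at [0:15] → ';656pdal-Voo#65'.
`\1` in the replacement pulls in group 1's text for each match.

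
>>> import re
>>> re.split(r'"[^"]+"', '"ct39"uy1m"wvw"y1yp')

Matches to split on: at [0:6] → '"ct39"'; at [10:15] → '"wvw"'.
Each match becomes a cut point; 3 segments remain.

['', 'uy1m', 'y1yp']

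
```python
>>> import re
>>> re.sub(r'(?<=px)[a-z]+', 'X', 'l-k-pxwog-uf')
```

The lookaround is zero-width — it requires the adjacent text to match without consuming it, so the asserted text isn't part of the match.
Every occurrence is swapped for 'X'.

'l-k-pxX-uf'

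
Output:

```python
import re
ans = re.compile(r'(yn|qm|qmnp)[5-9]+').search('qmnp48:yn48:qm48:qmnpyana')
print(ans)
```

None

`search` walks the string left to right and returns the first match it finds.
Here nothing in the string fits, so the call returns None.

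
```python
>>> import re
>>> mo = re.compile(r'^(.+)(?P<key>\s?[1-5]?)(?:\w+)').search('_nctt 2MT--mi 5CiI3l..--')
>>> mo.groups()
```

('_nctt 2MT--mi 5CiI3', '')

The match spans [0:20] → '_nctt 2MT--mi 5CiI3l'.
Captured: group 1 = '_nctt 2MT--mi 5CiI3', group 2 = ''.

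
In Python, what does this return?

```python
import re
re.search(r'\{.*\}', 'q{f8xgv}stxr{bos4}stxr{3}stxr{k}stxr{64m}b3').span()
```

(1, 41)

`re.search` scans for the first position where the pattern succeeds.
The match spans [1:41] → '{f8xgv}stxr{bos4}stxr{3}stxr{k}stxr{64m}'.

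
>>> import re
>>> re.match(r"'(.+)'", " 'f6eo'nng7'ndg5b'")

`match` is anchored at position 0; if the pattern doesn't fit there, it returns None.
Here position 0 doesn't satisfy it, so the call returns None.

None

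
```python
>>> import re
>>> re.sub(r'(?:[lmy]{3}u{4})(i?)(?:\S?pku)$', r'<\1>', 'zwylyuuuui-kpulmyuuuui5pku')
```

The pattern matches exactly 3 of one of [lmy], then exactly 4 of the literal 'u' (non-capturing group); then optionally a literal 'i' (captured); then optionally a non-whitespace character, then the literal 'pku' (non-capturing group); then anchored at the end.
Matches: at [14:26] → 'lmyuuuui5pku'.
`\1` in the replacement pulls in group 1's text for each match.

'zwylyuuuui-kpu<i>'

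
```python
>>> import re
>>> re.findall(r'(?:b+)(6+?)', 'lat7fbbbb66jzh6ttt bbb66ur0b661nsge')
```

['6', '6', '6']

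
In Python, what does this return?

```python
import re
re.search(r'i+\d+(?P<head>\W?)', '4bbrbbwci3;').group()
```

'i3;'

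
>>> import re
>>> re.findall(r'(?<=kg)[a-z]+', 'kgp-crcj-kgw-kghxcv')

['p', 'w', 'hxcv']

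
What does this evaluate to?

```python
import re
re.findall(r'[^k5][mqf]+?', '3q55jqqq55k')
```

The pattern matches any character except [k5]; then one or more of one of [mqf] (lazy).
Lazy quantifiers expand one character at a time until the remainder of the pattern can match.
Matches: at [0:2] → '3q'; at [4:6] → 'jq'; at [6:8] → 'qq'.
No capturing groups, so `findall` returns the 3 full match strings.

['3q', 'jq', 'qq']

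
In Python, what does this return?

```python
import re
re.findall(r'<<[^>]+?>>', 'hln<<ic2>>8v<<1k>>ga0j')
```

['<<ic2>>', '<<1k>>']

Since nothing is captured, `findall` lists the 2 matched substrings directly.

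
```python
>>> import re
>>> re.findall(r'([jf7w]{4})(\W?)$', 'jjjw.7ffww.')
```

Pattern: exactly 4 of one of [jf7w] (captured); then optionally a non-word character (captured); then anchored at the end.
Matches: at [6:11] match 'ffww.', groups = ('ffww', '.').
`findall` packs the 2 group values into a tuple for every match.

[('ffww', '.')]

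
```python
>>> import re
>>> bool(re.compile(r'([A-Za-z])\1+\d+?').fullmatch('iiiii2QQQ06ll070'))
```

For `fullmatch`, every character of the input must be accounted for by the pattern.
Here the string isn't matched end-to-end, so the call returns None, and `bool(None)` is False.

False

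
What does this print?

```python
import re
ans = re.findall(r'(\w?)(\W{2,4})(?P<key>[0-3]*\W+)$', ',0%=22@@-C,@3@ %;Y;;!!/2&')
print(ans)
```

The pattern matches optionally a word character (captured); then 2 to 4 of a non-word character (captured); then zero or more of a character in [0-3], then one or more of a non-word character (captured as 'key'); then anchored at the end.
Matches: at [19:25] match ';!!/2&', groups = ('', ';!!/', '2&').
Multiple groups make `findall` return tuples — one 3-tuple for the one match.

[('', ';!!/', '2&')]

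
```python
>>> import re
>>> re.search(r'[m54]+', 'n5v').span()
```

(1, 2)

Pattern: one or more of one of [m54].
`re.search` scans for the first position where the pattern succeeds.
The match spans [1:2] → '5'.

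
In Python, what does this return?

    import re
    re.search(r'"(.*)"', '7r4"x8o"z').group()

'"x8o"'

The match spans [3:8] → '"x8o"'.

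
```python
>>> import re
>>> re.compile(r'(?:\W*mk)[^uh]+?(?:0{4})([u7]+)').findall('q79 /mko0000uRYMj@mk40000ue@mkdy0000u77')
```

['u', 'u', 'u77']

Pattern: zero or more of a non-word character, then the literal 'mk' (non-capturing group); then one or more of any character except [uh] (lazy); then exactly 4 of a literal '0' (non-capturing group); then one or more of one of [u7] (captured).
Walking the string: at [3:13] match ' /mko0000u', group 1 = 'u'; at [17:26] match '@mk40000u', group 1 = 'u'; at [27:39] match '@mkdy0000u77', group 1 = 'u77'.
With a single group, `findall` returns only what that group captured — 3 items.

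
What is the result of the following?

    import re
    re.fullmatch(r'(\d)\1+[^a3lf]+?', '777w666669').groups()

The match spans [0:10] → '777w666669'.
Captured: group 1 = '7'.

('7',)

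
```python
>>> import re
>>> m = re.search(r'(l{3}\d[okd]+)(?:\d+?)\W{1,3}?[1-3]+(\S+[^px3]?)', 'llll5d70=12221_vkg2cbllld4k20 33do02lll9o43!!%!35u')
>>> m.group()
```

'lll5d70=12221_vkg2cbllld4k20 '

Pattern: exactly 3 of the literal 'l', then a digit, then one or more of one of [okd] (captured); then one or more of a digit (lazy) (non-capturing group); then 1 to 3 of a non-word character (lazy), then one or more of a character in [1-3]; then one or more of a non-whitespace character, then optionally any character except [px3] (captured).
`search` walks the string left to right and returns the first match it finds.
The match spans [1:30] → 'lll5d70=12221_vkg2cbllld4k20 '.
Captured: group 1 = 'lll5d', group 2 = '_vkg2cbllld4k20 '.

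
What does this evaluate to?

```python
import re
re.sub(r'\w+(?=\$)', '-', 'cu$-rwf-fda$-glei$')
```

'-$-rwf--$--$'

The positive lookaround only admits positions where the adjacent text matches; those characters stay outside the span.
Every occurrence is swapped for '-'.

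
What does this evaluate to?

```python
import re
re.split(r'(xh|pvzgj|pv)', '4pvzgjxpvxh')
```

['4', 'pvzgj', 'x', 'pv', '', 'xh', '']

`|` is ordered: at each position the engine commits to the first alternative that works.
The group in the pattern means `split` returns the separators' captures alongside the pieces.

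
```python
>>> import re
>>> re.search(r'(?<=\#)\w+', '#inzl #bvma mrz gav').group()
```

'inzl'

The lookaround is zero-width — it requires the adjacent text to match without consuming it, so the asserted text isn't part of the match.
The match spans [1:5] → 'inzl'.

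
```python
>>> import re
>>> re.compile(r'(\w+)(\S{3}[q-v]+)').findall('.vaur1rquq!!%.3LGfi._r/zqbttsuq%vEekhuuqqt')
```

Multiple groups make `findall` return tuples — one 2-tuple for each match.

[('vaur1', 'rquq'), ('3LGf', 'i._r'), ('zqbtts', 'uq%v'), ('Eekhu', 'uqqt')]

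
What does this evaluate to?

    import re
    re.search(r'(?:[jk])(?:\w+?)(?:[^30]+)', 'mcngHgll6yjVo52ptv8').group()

'jVo52ptv8'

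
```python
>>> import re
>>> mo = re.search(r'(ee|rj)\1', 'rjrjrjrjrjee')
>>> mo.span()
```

`\1` is not a pattern — it's the concrete string captured by group 1, re-applied verbatim.
The match spans [0:4] → 'rjrj'.

(0, 4)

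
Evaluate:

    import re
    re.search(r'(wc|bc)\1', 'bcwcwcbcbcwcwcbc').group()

`\1` has to match the exact text group 1 already captured.
`re.search` tries every starting position until one works.
The match spans [2:6] → 'wcwc'.
Captured: group 1 = 'wc'.

'wcwc'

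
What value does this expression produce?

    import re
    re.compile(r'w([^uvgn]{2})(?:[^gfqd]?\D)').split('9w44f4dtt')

['9', '44', '4dtt']

This matches a literal 'w'; then exactly 2 of any character except [uvgn] (captured); then optionally any character except [gfqd], then a non-digit (non-capturing group).
Matches to split on: at [1:5] → 'w44f'.
With a capturing group present, the delimiter's captured portion is kept in the result list.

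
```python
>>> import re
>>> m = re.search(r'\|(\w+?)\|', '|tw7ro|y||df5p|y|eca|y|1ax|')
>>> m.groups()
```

`search` walks the string left to right and returns the first match it finds.
The match spans [0:7] → '|tw7ro|'.
Captured: group 1 = 'tw7ro'.

('tw7ro',)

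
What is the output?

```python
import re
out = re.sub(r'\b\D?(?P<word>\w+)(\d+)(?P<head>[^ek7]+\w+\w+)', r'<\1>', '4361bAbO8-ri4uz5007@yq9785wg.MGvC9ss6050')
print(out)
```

The pattern matches a word boundary (`\b`, zero-width); then optionally a non-digit; then one or more of a word character (captured as 'word'); then one or more of a digit (captured); then one or more of any character except [ek7], then one or more of a word character, then one or more of a word character (captured as 'head').
The replacement refers to a captured group, so each match is rewritten using its own captured text.

<4361bAbO><yq978>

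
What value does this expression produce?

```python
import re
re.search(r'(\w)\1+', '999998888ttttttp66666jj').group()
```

'99999'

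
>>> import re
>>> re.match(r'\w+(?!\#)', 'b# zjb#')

`re.match` only tries the pattern at the start of the string.
Here the string doesn't start with a match, so the call returns None.

None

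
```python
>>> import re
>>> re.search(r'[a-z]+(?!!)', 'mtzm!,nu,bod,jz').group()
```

Because the assertion is negative and zero-width, positions next to the forbidden text are skipped.
`re.search` tries every starting position until one works.
The match spans [0:3] → 'mtz'.

'mtz'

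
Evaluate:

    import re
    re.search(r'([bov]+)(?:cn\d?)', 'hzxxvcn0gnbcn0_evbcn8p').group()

'vcn0'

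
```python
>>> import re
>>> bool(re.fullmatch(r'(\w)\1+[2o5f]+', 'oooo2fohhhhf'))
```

False

`fullmatch` succeeds only if the pattern covers the string from start to end.
Here there's no way to consume every character, so the call returns None, and `bool(None)` is False.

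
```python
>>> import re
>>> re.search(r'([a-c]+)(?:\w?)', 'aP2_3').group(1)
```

'a'

The pattern matches one or more of a character in [a-c] (captured); then optionally a word character (non-capturing group).
`re.search` tries every starting position until one works.
The match spans [0:2] → 'aP'.
Captured: group 1 = 'a'.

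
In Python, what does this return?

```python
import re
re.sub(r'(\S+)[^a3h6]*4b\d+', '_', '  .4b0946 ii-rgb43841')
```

'  _ ii-rgb43841'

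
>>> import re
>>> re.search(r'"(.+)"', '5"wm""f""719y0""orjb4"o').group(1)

'wm""f""719y0""orjb4'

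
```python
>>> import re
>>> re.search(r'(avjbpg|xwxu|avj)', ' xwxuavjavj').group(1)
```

'xwxu'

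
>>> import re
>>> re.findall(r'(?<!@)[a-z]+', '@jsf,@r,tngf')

The negative lookaround is zero-width — it rules out positions where the adjacent text would match, without consuming anything.
Walking the string: at [2:4] → 'sf'; at [8:12] → 'tngf'.
Since nothing is captured, `findall` lists the 2 matched substrings directly.

['sf', 'tngf']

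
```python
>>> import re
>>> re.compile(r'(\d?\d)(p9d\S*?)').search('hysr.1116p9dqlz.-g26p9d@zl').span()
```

The `?` after the quantifier makes it lazy — it takes as little as possible before letting the rest of the pattern try.
The match spans [7:12] → '16p9d'.

(7, 12)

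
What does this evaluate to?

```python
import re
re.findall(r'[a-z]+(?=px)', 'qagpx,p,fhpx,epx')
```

Lookahead/lookbehind check context without consuming it, so the matched span excludes the asserted characters.
No capturing groups, so `findall` returns the 3 full match strings.

['qag', 'fh', 'e']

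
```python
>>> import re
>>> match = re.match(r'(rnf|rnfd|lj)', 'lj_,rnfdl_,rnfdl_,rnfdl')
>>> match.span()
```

(0, 2)

`re.match` won't scan ahead — the pattern has to work from the very first character.
The match spans [0:2] → 'lj'.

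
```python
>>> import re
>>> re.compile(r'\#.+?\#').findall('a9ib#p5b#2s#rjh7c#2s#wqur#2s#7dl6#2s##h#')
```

With no groups in the pattern, `findall` gives back each whole match — 5 here.

['#p5b#', '#rjh7c#', '#wqur#', '#7dl6#', '##h#']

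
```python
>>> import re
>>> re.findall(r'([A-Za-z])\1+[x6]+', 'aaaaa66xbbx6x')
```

['a', 'b']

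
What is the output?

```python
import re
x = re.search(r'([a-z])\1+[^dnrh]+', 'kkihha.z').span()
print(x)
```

(0, 3)

A backreference is literal: `\1` must see the identical characters the first group matched.
`re.search` tries every starting position until one works.
The match spans [0:3] → 'kki'.
Captured: group 1 = 'k'.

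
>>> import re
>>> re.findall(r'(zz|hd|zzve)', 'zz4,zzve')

Alternation tries branches left to right and keeps the first one that lets the overall match succeed at that position.
`findall` collects group 1 from each match (2 total).

['zz', 'zz']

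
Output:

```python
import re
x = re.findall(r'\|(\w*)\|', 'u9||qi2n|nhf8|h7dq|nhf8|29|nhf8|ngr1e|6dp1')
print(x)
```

['', 'nhf8', 'nhf8', 'nhf8']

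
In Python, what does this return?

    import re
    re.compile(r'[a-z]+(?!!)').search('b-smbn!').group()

The negative lookahead/lookbehind blocks any match where the forbidden context is present.
The match spans [0:1] → 'b'.

'b'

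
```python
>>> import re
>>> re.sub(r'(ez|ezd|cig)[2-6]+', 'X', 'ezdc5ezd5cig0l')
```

'ezdc5Xcig0l'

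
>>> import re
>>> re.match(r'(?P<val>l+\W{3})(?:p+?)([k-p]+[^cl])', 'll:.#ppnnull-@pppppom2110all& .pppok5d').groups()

Pattern: one or more of the literal 'l', then exactly 3 of a non-word character (captured as 'val'); then one or more of a literal 'p' (lazy) (non-capturing group); then one or more of a character in [k-p], then any character except [cl] (captured).
Lazy quantifiers expand one character at a time until the remainder of the pattern can match.
`match` is anchored at position 0; if the pattern doesn't fit there, it returns None.
The match spans [0:10] → 'll:.#ppnnu'.
Captured: group 1 = 'll:.#', group 2 = 'pnnu'.

('ll:.#', 'pnnu')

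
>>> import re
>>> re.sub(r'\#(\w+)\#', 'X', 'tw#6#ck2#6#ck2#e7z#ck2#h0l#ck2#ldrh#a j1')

'twXck2Xck2Xck2Xck2Xa j1'

Each match is replaced by 'X'.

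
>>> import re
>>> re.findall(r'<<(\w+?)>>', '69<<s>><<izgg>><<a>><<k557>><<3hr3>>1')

One capturing group, so `findall` returns just the captured substring from each match — 5 in all.

['s', 'izgg', 'a', 'k557', '3hr3']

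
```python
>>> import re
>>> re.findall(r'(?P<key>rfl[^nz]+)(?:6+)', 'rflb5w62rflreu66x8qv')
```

['rflb5w62rflreu6']

`findall` collects group 1 from the one match (1 total).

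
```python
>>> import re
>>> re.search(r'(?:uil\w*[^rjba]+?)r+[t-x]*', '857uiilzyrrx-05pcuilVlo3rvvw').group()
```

'uilVlo3rvvw'

This matches the literal 'uil', then zero or more of a word character, then one or more of any character except [rjba] (lazy) (non-capturing group); then one or more of a literal 'r'; then zero or more of a character in [t-x].
Unlike `match`, `search` isn't anchored — it looks for the pattern anywhere in the string.
The match spans [17:28] → 'uilVlo3rvvw'.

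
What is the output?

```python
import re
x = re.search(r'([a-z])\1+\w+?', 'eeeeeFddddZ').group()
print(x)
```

eeeeeF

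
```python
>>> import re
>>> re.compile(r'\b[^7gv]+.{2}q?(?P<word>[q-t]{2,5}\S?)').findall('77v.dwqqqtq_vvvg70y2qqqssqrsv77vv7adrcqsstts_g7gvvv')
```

['tq_']

This matches a word boundary (`\b`, zero-width); then one or more of any character except [7gv], then exactly 2 of any character, then optionally a literal 'q'; then 2 to 5 of a character in [q-t], then optionally a non-whitespace character (captured as 'word').
`findall` collects group 1 from the one match (1 total).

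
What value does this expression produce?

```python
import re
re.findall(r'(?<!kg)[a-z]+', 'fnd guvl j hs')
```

A negative assertion filters positions out without eating any characters.
Walking the string: at [0:3] → 'fnd'; at [4:8] → 'guvl'; at [9:10] → 'j'; at [11:13] → 'hs'.
`findall` yields the raw match text (4 of them) because the pattern has no groups.

['fnd', 'guvl', 'j', 'hs']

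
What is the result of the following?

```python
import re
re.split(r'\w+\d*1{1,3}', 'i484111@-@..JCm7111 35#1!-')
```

['', '@-@..', ' 35#1!-']

Pattern: one or more of a word character; then zero or more of a digit, then 1 to 3 of the literal '1'.
Matches to split on: at [0:7] → 'i484111'; at [12:19] → 'JCm7111'.
Each match becomes a cut point; 3 segments remain.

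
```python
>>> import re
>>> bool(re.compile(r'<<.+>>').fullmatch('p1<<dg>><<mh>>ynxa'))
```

For `fullmatch`, every character of the input must be accounted for by the pattern.
Here there's no way to consume every character, so the call returns None, and `bool(None)` is False.

False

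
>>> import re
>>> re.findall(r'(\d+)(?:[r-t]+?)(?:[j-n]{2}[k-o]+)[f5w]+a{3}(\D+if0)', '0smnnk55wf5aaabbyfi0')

With 2 capturing groups, `findall` returns a 2-tuple per match.
Nothing in the string satisfies the pattern, so the list is empty.

[]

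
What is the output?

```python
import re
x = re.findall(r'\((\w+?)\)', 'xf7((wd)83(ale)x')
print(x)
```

['wd', 'ale']

Walking the string: at [4:8] match '(wd)', group 1 = 'wd'; at [10:15] match '(ale)', group 1 = 'ale'.
With a single group, `findall` returns only what that group captured — 2 items.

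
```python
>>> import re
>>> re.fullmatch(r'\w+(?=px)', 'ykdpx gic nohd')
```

None

For `fullmatch`, every character of the input must be accounted for by the pattern.
Here there's no way to consume every character, so the call returns None.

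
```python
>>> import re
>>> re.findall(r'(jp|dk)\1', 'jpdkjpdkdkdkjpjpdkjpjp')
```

A backreference is literal: `\1` must see the identical characters the first group matched.
Scanning left to right: at [6:10] match 'dkdk', group 1 = 'dk'; at [12:16] match 'jpjp', group 1 = 'jp'; at [18:22] match 'jpjp', group 1 = 'jp'.
With a single group, `findall` returns only what that group captured — 3 items.

['dk', 'jp', 'jp']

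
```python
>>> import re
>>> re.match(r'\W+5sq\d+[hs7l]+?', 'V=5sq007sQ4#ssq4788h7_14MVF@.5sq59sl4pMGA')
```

None

Pattern: one or more of a non-word character, then the literal '5sq'; then one or more of a digit, then one or more of one of [hs7l] (lazy).
`match` is anchored at position 0; if the pattern doesn't fit there, it returns None.
Here the pattern fails at index 0, so the call returns None.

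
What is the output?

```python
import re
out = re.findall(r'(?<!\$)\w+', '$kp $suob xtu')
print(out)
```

['p', 'uob', 'xtu']

The negative lookaround is zero-width — it rules out positions where the adjacent text would match, without consuming anything.
Walking the string: at [2:3] → 'p'; at [6:9] → 'uob'; at [10:13] → 'xtu'.
With no groups in the pattern, `findall` gives back each whole match — 3 here.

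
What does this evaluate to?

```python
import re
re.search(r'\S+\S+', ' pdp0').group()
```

Pattern: one or more of a non-whitespace character; then one or more of a non-whitespace character.
`search` walks the string left to right and returns the first match it finds.
The match spans [1:5] → 'pdp0'.

'pdp0'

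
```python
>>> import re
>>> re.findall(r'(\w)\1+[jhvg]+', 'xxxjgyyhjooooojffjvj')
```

The backreference `\1` re-matches whatever the first group consumed, character for character.
Matches: at [0:5] match 'xxxjg', group 1 = 'x'; at [5:9] match 'yyhj', group 1 = 'y'; at [9:15] match 'oooooj', group 1 = 'o'; at [15:20] match 'ffjvj', group 1 = 'f'.
One capturing group, so `findall` returns just the captured substring from each match — 4 in all.

['x', 'y', 'o', 'f']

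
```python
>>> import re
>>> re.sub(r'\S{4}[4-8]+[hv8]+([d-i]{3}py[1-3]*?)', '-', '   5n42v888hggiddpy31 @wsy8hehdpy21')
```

'   5n42v888hggiddpy31 -21'

The pattern matches exactly 4 of a non-whitespace character, then one or more of a character in [4-8], then one or more of one of [hv8]; then exactly 3 of a character in [d-i], then the literal 'py', then zero or more of a character in [1-3] (lazy) (captured).
A non-greedy quantifier consumes as few characters as it can — just enough that the remainder of the pattern still matches from where it stops; whatever follows it matches normally.
Matches: at [22:33] → '@wsy8hehdpy'.
Every occurrence is swapped for '-'.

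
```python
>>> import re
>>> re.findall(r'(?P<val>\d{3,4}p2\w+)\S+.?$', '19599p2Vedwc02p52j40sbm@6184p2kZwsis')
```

['9599p2Vedwc02p52j40sbm']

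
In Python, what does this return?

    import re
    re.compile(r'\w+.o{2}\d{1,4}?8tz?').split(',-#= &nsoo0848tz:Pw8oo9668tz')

[',-#= &', ':', '']

The pattern matches one or more of a word character, then any character, then exactly 2 of a literal 'o'; then 1 to 4 of a digit (lazy), then the literal '8t', then optionally the literal 'z'.
Matches to split on: at [6:16] → 'nsoo0848tz'; at [17:28] → 'Pw8oo9668tz'.
Splitting on the pattern gives 3 pieces.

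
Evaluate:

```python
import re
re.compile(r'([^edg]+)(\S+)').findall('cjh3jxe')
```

Pattern: one or more of any character except [edg] (captured); then one or more of a non-whitespace character (captured).
Multiple groups make `findall` return tuples — one 2-tuple for the one match.

[('cjh3jx', 'e')]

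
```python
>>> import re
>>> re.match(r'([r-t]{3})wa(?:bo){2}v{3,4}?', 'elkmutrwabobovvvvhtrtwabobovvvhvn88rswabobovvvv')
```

None

`re.match` only tries the pattern at the start of the string.
Here position 0 doesn't satisfy it, so the call returns None.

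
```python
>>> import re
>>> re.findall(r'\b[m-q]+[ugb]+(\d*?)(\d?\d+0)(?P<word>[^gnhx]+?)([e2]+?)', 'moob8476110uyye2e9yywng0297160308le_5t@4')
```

[('', '8476110', 'uyy', 'e')]

This matches a word boundary (`\b`, zero-width); then one or more of a character in [m-q], then one or more of one of [ugb]; then zero or more of a digit (lazy) (captured); then optionally a digit, then one or more of a digit, then a literal '0' (captured); then one or more of any character except [gnhx] (lazy) (captured as 'word'); then one or more of one of [e2] (lazy) (captured).
Lazy quantifiers expand one character at a time until the remainder of the pattern can match.
Walking the string: at [0:15] match 'moob8476110uyye', groups = ('', '8476110', 'uyy', 'e').
With 4 capturing groups, `findall` returns a 4-tuple per match.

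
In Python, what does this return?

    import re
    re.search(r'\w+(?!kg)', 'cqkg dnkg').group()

`(?!…)`/`(?<!…)` only lets a position through if the neighbouring text does NOT match; no characters are consumed.
Unlike `match`, `search` isn't anchored — it looks for the pattern anywhere in the string.
The match spans [0:4] → 'cqkg'.

'cqkg'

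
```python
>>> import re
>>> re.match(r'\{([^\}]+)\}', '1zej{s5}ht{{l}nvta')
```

`re.match` only tries the pattern at the start of the string.
Here position 0 doesn't satisfy it, so the call returns None.

None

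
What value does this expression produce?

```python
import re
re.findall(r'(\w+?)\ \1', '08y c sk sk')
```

The backreference `\1` re-matches whatever the first group consumed, character for character.
Scanning left to right: at [6:11] match 'sk sk', group 1 = 'sk'.
`findall` collects group 1 from the one match (1 total).

['sk']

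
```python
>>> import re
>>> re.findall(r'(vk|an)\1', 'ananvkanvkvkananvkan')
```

After group 1 captures some text, `\1` only succeeds where that same text appears again.
Scanning left to right: at [0:4] match 'anan', group 1 = 'an'; at [8:12] match 'vkvk', group 1 = 'vk'; at [12:16] match 'anan', group 1 = 'an'.
With a single group, `findall` returns only what that group captured — 3 items.

['an', 'vk', 'an']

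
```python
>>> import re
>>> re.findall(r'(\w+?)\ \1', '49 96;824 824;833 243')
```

['9', '824']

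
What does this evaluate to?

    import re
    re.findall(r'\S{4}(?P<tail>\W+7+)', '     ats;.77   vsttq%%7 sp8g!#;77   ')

['.77', '%%7', '!#;77']

This matches exactly 4 of a non-whitespace character; then one or more of a non-word character, then one or more of a literal '7' (captured as 'tail').
Walking the string: at [5:12] match 'ats;.77', group 1 = '.77'; at [16:23] match 'sttq%%7', group 1 = '%%7'; at [24:33] match 'sp8g!#;77', group 1 = '!#;77'.
Because there's exactly one group, `findall` drops the full match and keeps group 1 from each hit.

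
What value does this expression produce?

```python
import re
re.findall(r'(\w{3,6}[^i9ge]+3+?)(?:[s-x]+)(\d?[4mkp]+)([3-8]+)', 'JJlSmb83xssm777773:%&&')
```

This matches 3 to 6 of a word character, then one or more of any character except [i9ge], then one or more of a literal '3' (lazy) (captured); then one or more of a character in [s-x] (non-capturing group); then optionally a digit, then one or more of one of [4mkp] (captured); then one or more of a character in [3-8] (captured).
Matches: at [0:18] match 'JJlSmb83xssm777773', groups = ('JJlSmb83', 'm', '777773').
3 groups means the one result is a tuple of 3 captured strings — 1 here.

[('JJlSmb83', 'm', '777773')]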